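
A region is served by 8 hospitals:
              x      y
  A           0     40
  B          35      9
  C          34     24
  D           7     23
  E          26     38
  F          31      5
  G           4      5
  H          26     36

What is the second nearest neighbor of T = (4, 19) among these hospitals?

Since √ is increasing, it suffices to compare squared distances:
|TA|² = 16 + 441 = 457
|TB|² = 961 + 100 = 1061
|TC|² = 900 + 25 = 925
|TD|² = 9 + 16 = 25
|TE|² = 484 + 361 = 845
|TF|² = 729 + 196 = 925
|TG|² = 0 + 196 = 196
|TH|² = 484 + 289 = 773
Sorted ascending: D, G, A, … — the second-nearest is G.

G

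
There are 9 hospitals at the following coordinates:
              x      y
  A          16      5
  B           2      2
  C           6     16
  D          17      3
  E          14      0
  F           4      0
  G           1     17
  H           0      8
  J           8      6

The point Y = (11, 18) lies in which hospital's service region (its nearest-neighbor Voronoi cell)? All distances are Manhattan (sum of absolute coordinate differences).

C

d(Y,A) = |11−16| + |18−5| = 5 + 13 = 18
d(Y,B) = |11−2| + |18−2| = 9 + 16 = 25
d(Y,C) = |11−6| + |18−16| = 5 + 2 = 7
d(Y,D) = |11−17| + |18−3| = 6 + 15 = 21
d(Y,E) = |11−14| + |18−0| = 3 + 18 = 21
d(Y,F) = |11−4| + |18−0| = 7 + 18 = 25
d(Y,G) = |11−1| + |18−17| = 10 + 1 = 11
d(Y,H) = |11−0| + |18−8| = 11 + 10 = 21
d(Y,J) = |11−8| + |18−6| = 3 + 12 = 15
C is nearest.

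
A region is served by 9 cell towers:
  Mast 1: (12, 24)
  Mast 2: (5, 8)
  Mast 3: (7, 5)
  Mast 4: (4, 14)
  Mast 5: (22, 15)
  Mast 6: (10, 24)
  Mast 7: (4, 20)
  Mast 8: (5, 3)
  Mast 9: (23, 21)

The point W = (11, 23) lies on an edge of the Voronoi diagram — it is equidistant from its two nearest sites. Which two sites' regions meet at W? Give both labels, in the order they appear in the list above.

Squared distances from W to each site:
d²(W, Mast 1) = (11−12)² + (23−24)² = 1 + 1 = 2
d²(W, Mast 2) = (11−5)² + (23−8)² = 36 + 225 = 261
d²(W, Mast 3) = (11−7)² + (23−5)² = 16 + 324 = 340
d²(W, Mast 4) = (11−4)² + (23−14)² = 49 + 81 = 130
d²(W, Mast 5) = (11−22)² + (23−15)² = 121 + 64 = 185
d²(W, Mast 6) = (11−10)² + (23−24)² = 1 + 1 = 2
d²(W, Mast 7) = (11−4)² + (23−20)² = 49 + 9 = 58
d²(W, Mast 8) = (11−5)² + (23−3)² = 36 + 400 = 436
d²(W, Mast 9) = (11−23)² + (23−21)² = 144 + 4 = 148
W is equidistant from Mast 1 and Mast 6 (both at squared distance 2), and every other site is strictly farther — so W lies on the Mast 1–Mast 6 Voronoi edge.

Mast 1 and Mast 6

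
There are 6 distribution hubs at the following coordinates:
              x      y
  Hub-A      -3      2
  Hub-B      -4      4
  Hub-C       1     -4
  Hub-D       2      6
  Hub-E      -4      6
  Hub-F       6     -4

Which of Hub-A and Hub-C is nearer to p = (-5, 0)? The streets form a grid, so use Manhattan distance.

d(p, Hub-A) = |-5−(-3)| + |0−2| = 2 + 2 = 4
d(p, Hub-C) = |-5−1| + |0−(-4)| = 6 + 4 = 10
4 < 10, so Hub-A is closer.

Hub-A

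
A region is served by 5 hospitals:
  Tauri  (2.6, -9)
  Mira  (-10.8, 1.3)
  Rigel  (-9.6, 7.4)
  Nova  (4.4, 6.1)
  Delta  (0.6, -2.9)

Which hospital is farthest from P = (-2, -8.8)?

Squared Euclidean distances:
d²(P, Tauri) = (-2−2.6)² + (-8.8−(-9))² = 21.16 + 0.04 = 21.2
d²(P, Mira) = (-2−(-10.8))² + (-8.8−1.3)² = 77.44 + 102.01 = 179.45
d²(P, Rigel) = (-2−(-9.6))² + (-8.8−7.4)² = 57.76 + 262.44 = 320.2
d²(P, Nova) = (-2−4.4)² + (-8.8−6.1)² = 40.96 + 222.01 = 262.97
d²(P, Delta) = (-2−0.6)² + (-8.8−(-2.9))² = 6.76 + 34.81 = 41.57
The largest is to Rigel.

Rigel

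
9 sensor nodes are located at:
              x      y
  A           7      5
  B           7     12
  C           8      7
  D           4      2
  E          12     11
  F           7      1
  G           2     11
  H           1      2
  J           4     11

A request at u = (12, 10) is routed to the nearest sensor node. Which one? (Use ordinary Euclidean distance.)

Squared Euclidean distances:
|uA|² = 25 + 25 = 50
|uB|² = 25 + 4 = 29
|uC|² = 16 + 9 = 25
|uD|² = 64 + 64 = 128
|uE|² = 0 + 1 = 1
|uF|² = 25 + 81 = 106
|uG|² = 100 + 1 = 101
|uH|² = 121 + 64 = 185
|uJ|² = 64 + 1 = 65
The smallest is to E, so u lies in the Voronoi region of E.

E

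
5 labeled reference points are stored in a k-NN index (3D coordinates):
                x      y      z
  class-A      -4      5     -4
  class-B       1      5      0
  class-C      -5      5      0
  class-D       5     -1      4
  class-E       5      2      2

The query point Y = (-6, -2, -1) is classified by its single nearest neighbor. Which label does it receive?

Compare squared distances (the ordering matches that of the actual distances):
d²(Y, class-A) = (-6−(-4))² + (-2−5)² + (-1−(-4))² = 4 + 49 + 9 = 62
d²(Y, class-B) = (-6−1)² + (-2−5)² + (-1−0)² = 49 + 49 + 1 = 99
d²(Y, class-C) = (-6−(-5))² + (-2−5)² + (-1−0)² = 1 + 49 + 1 = 51
d²(Y, class-D) = (-6−5)² + (-2−(-1))² + (-1−4)² = 121 + 1 + 25 = 147
d²(Y, class-E) = (-6−5)² + (-2−2)² + (-1−2)² = 121 + 16 + 9 = 146
class-C is nearest.

class-C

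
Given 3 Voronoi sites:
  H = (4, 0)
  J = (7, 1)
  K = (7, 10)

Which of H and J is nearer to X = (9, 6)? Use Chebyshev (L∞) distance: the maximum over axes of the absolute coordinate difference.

d(X,H) = max(5, 6) = 6
d(X,J) = max(2, 5) = 5
6 > 5, so J is closer.

J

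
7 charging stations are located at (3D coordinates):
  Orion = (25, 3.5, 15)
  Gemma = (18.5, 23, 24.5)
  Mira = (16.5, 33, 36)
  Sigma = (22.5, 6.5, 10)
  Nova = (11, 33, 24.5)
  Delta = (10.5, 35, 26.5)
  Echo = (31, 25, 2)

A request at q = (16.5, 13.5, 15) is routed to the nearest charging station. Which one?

Compare squared distances (the ordering matches that of the actual distances):
d²(q, Orion) = 72.25 + 100 + 0 = 172.25
d²(q, Gemma) = 4 + 90.25 + 90.25 = 184.5
d²(q, Mira) = 0 + 380.25 + 441 = 821.25
d²(q, Sigma) = 36 + 49 + 25 = 110
d²(q, Nova) = 30.25 + 380.25 + 90.25 = 500.75
d²(q, Delta) = 36 + 462.25 + 132.25 = 630.5
d²(q, Echo) = 210.25 + 132.25 + 169 = 511.5
The smallest is to Sigma, so q lies in the Voronoi region of Sigma.

Sigma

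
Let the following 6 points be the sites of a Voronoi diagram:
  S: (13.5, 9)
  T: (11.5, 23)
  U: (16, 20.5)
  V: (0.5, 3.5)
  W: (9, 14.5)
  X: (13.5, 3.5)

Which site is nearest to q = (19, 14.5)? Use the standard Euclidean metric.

Since √ is increasing, it suffices to compare squared distances:
|qS|² = (19−13.5)² + (14.5−9)² = 30.25 + 30.25 = 60.5
|qT|² = (19−11.5)² + (14.5−23)² = 56.25 + 72.25 = 128.5
|qU|² = (19−16)² + (14.5−20.5)² = 9 + 36 = 45
|qV|² = (19−0.5)² + (14.5−3.5)² = 342.25 + 121 = 463.25
|qW|² = (19−9)² + (14.5−14.5)² = 100 + 0 = 100
|qX|² = (19−13.5)² + (14.5−3.5)² = 30.25 + 121 = 151.25
U is nearest.

U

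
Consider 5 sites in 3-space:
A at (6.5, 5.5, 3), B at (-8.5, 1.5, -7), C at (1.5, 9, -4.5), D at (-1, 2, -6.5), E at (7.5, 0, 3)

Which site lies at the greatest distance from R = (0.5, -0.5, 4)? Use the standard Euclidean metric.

Since √ is increasing, it suffices to compare squared distances:
|RA|² = 36 + 36 + 1 = 73
|RB|² = 81 + 4 + 121 = 206
|RC|² = 1 + 90.25 + 72.25 = 163.5
|RD|² = 2.25 + 6.25 + 110.25 = 118.75
|RE|² = 49 + 0.25 + 1 = 50.25
The largest is to B.

B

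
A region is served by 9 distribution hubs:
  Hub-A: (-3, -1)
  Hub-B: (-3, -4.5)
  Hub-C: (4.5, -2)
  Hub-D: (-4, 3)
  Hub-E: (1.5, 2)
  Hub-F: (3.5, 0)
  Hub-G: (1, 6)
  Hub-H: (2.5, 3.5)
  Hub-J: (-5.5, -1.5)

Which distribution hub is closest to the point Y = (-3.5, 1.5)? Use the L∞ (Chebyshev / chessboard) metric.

Hub-D

d(Y, Hub-A) = max(0.5, 2.5) = 2.5
d(Y, Hub-B) = max(0.5, 6) = 6
d(Y, Hub-C) = max(8, 3.5) = 8
d(Y, Hub-D) = max(0.5, 1.5) = 1.5
d(Y, Hub-E) = max(5, 0.5) = 5
d(Y, Hub-F) = max(7, 1.5) = 7
d(Y, Hub-G) = max(4.5, 4.5) = 4.5
d(Y, Hub-H) = max(6, 2) = 6
d(Y, Hub-J) = max(2, 3) = 3
Hub-D is nearest.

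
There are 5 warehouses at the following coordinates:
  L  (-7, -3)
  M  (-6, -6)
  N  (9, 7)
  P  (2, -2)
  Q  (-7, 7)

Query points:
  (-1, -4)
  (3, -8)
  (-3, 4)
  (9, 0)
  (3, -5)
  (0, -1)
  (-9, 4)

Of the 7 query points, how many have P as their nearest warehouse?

4

(-1, -4) — d² to each: L:37, M:29, N:221, P:13, Q:157 → nearest is P
(3, -8) — d² to each: L:125, M:85, N:261, P:37, Q:325 → nearest is P
(-3, 4) — d² to each: L:65, M:109, N:153, P:61, Q:25 → nearest is Q
(9, 0) — d² to each: L:265, M:261, N:49, P:53, Q:305 → nearest is N
(3, -5) — d² to each: L:104, M:82, N:180, P:10, Q:244 → nearest is P
(0, -1) — d² to each: L:53, M:61, N:145, P:5, Q:113 → nearest is P
(-9, 4) — d² to each: L:53, M:109, N:333, P:157, Q:13 → nearest is Q
4 of the 7 points have P as nearest.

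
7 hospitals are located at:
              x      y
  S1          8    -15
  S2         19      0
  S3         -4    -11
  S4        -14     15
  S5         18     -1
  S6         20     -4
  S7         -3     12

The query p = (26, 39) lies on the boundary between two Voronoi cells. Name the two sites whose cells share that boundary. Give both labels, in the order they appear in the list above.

Squared distances from p to each site:
|pS1|² = (26−8)² + (39−(-15))² = 324 + 2916 = 3240
|pS2|² = (26−19)² + (39−0)² = 49 + 1521 = 1570
|pS3|² = (26−(-4))² + (39−(-11))² = 900 + 2500 = 3400
|pS4|² = (26−(-14))² + (39−15)² = 1600 + 576 = 2176
|pS5|² = (26−18)² + (39−(-1))² = 64 + 1600 = 1664
|pS6|² = (26−20)² + (39−(-4))² = 36 + 1849 = 1885
|pS7|² = (26−(-3))² + (39−12)² = 841 + 729 = 1570
p is equidistant from S2 and S7 (both at squared distance 1570), and every other site is strictly farther — so p lies on the S2–S7 Voronoi edge.

S2 and S7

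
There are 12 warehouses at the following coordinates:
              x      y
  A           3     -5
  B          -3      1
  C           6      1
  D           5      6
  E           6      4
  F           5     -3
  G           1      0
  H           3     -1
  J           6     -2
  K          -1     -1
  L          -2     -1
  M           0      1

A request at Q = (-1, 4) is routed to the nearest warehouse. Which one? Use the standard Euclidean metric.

M

Compare squared distances (the ordering matches that of the actual distances):
|QA|² = 16 + 81 = 97
|QB|² = 4 + 9 = 13
|QC|² = 49 + 9 = 58
|QD|² = 36 + 4 = 40
|QE|² = 49 + 0 = 49
|QF|² = 36 + 49 = 85
|QG|² = 4 + 16 = 20
|QH|² = 16 + 25 = 41
|QJ|² = 49 + 36 = 85
|QK|² = 0 + 25 = 25
|QL|² = 1 + 25 = 26
|QM|² = 1 + 9 = 10
Minimum is at M.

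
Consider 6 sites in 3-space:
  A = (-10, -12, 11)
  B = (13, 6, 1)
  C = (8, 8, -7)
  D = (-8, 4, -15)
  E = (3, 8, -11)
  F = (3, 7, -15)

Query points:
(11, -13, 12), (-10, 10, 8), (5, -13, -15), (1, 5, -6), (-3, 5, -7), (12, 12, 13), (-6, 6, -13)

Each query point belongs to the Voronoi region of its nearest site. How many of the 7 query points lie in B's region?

1

(11, -13, 12) — d² to each: A:443, B:486, C:811, D:1379, E:1034, F:1193 → nearest is A
(-10, 10, 8) — d² to each: A:493, B:594, C:553, D:569, E:534, F:707 → nearest is A
(5, -13, -15) — d² to each: A:902, B:681, C:514, D:458, E:461, F:404 → nearest is F
(1, 5, -6) — d² to each: A:699, B:194, C:59, D:163, E:38, F:89 → nearest is E
(-3, 5, -7) — d² to each: A:662, B:321, C:130, D:90, E:61, F:104 → nearest is E
(12, 12, 13) — d² to each: A:1064, B:181, C:432, D:1248, E:673, F:890 → nearest is B
(-6, 6, -13) — d² to each: A:916, B:557, C:236, D:12, E:89, F:86 → nearest is D
1 of the 7 points has B as nearest.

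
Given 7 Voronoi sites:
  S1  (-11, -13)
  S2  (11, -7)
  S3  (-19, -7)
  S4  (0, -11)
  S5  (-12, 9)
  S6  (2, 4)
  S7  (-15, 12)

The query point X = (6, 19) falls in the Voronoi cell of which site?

Compare squared distances (the ordering matches that of the actual distances):
|XS1|² = (6−(-11))² + (19−(-13))² = 289 + 1024 = 1313
|XS2|² = (6−11)² + (19−(-7))² = 25 + 676 = 701
|XS3|² = (6−(-19))² + (19−(-7))² = 625 + 676 = 1301
|XS4|² = (6−0)² + (19−(-11))² = 36 + 900 = 936
|XS5|² = (6−(-12))² + (19−9)² = 324 + 100 = 424
|XS6|² = (6−2)² + (19−4)² = 16 + 225 = 241
|XS7|² = (6−(-15))² + (19−12)² = 441 + 49 = 490
Minimum is at S6.

S6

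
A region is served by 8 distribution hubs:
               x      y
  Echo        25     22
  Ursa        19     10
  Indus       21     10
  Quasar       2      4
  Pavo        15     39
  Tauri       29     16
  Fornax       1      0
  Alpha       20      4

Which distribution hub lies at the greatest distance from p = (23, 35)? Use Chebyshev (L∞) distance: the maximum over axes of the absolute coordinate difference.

Fornax

d(p, Echo) = max(2, 13) = 13
d(p, Ursa) = max(4, 25) = 25
d(p, Indus) = max(2, 25) = 25
d(p, Quasar) = max(21, 31) = 31
d(p, Pavo) = max(8, 4) = 8
d(p, Tauri) = max(6, 19) = 19
d(p, Fornax) = max(22, 35) = 35
d(p, Alpha) = max(3, 31) = 31
The largest is to Fornax.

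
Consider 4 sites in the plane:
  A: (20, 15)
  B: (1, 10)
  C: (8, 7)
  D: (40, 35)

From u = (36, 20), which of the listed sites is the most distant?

B

Compare squared distances (the ordering matches that of the actual distances):
|uA|² = (36−20)² + (20−15)² = 256 + 25 = 281
|uB|² = (36−1)² + (20−10)² = 1225 + 100 = 1325
|uC|² = (36−8)² + (20−7)² = 784 + 169 = 953
|uD|² = (36−40)² + (20−35)² = 16 + 225 = 241
The largest is to B.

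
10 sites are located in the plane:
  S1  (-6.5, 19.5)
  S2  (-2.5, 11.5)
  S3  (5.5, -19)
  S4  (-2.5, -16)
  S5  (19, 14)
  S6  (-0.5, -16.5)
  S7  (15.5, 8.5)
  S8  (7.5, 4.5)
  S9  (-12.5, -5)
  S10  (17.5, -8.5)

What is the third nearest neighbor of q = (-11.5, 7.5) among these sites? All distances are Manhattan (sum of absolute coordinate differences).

S1

d(q,S1) = |-11.5−(-6.5)| + |7.5−19.5| = 5 + 12 = 17
d(q,S2) = |-11.5−(-2.5)| + |7.5−11.5| = 9 + 4 = 13
d(q,S3) = |-11.5−5.5| + |7.5−(-19)| = 17 + 26.5 = 43.5
d(q,S4) = |-11.5−(-2.5)| + |7.5−(-16)| = 9 + 23.5 = 32.5
d(q,S5) = |-11.5−19| + |7.5−14| = 30.5 + 6.5 = 37
d(q,S6) = |-11.5−(-0.5)| + |7.5−(-16.5)| = 11 + 24 = 35
d(q,S7) = |-11.5−15.5| + |7.5−8.5| = 27 + 1 = 28
d(q,S8) = |-11.5−7.5| + |7.5−4.5| = 19 + 3 = 22
d(q,S9) = |-11.5−(-12.5)| + |7.5−(-5)| = 1 + 12.5 = 13.5
d(q, S10) = |-11.5−17.5| + |7.5−(-8.5)| = 29 + 16 = 45
Sorted ascending: S2, S9, S1, S8, … — the third-nearest is S1.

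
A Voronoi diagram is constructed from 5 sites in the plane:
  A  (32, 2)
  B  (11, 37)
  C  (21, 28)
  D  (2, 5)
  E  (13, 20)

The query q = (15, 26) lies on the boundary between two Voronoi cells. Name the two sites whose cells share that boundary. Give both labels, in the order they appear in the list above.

Squared distances from q to each site:
|qA|² = (15−32)² + (26−2)² = 289 + 576 = 865
|qB|² = (15−11)² + (26−37)² = 16 + 121 = 137
|qC|² = (15−21)² + (26−28)² = 36 + 4 = 40
|qD|² = (15−2)² + (26−5)² = 169 + 441 = 610
|qE|² = (15−13)² + (26−20)² = 4 + 36 = 40
q is equidistant from C and E (both at squared distance 40), and every other site is strictly farther — so q lies on the C–E Voronoi edge.

C and E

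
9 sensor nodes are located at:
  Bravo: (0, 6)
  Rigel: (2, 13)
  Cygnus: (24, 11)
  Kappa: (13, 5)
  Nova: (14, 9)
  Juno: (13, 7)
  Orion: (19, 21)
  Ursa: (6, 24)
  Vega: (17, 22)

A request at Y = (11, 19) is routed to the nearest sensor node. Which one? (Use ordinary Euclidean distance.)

Compare squared distances (the ordering matches that of the actual distances):
d²(Y, Bravo) = 121 + 169 = 290
d²(Y, Rigel) = 81 + 36 = 117
d²(Y, Cygnus) = 169 + 64 = 233
d²(Y, Kappa) = 4 + 196 = 200
d²(Y, Nova) = 9 + 100 = 109
d²(Y, Juno) = 4 + 144 = 148
d²(Y, Orion) = 64 + 4 = 68
d²(Y, Ursa) = 25 + 25 = 50
d²(Y, Vega) = 36 + 9 = 45
Minimum is at Vega.

Vega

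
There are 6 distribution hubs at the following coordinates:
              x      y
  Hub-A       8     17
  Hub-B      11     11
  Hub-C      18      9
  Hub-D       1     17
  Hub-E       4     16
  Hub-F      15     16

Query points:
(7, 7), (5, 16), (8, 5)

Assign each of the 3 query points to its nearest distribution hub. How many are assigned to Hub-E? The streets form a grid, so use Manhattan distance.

1

(7, 7) — d to each: Hub-A:11, Hub-B:8, Hub-C:13, Hub-D:16, Hub-E:12, Hub-F:17 → nearest is Hub-B
(5, 16) — d to each: Hub-A:4, Hub-B:11, Hub-C:20, Hub-D:5, Hub-E:1, Hub-F:10 → nearest is Hub-E
(8, 5) — d to each: Hub-A:12, Hub-B:9, Hub-C:14, Hub-D:19, Hub-E:15, Hub-F:18 → nearest is Hub-B
1 of the 3 points has Hub-E as nearest.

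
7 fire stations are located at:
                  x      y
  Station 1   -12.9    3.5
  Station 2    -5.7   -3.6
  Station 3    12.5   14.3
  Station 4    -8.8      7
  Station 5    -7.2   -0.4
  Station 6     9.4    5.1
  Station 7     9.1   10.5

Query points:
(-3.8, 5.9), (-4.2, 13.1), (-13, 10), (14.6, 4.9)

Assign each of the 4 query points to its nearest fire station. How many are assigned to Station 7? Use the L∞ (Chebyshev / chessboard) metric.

0

(-3.8, 5.9) — d to each: Station 1:9.1, Station 2:9.5, Station 3:16.3, Station 4:5, Station 5:6.3, Station 6:13.2, Station 7:12.9 → nearest is Station 4
(-4.2, 13.1) — d to each: Station 1:9.6, Station 2:16.7, Station 3:16.7, Station 4:6.1, Station 5:13.5, Station 6:13.6, Station 7:13.3 → nearest is Station 4
(-13, 10) — d to each: Station 1:6.5, Station 2:13.6, Station 3:25.5, Station 4:4.2, Station 5:10.4, Station 6:22.4, Station 7:22.1 → nearest is Station 4
(14.6, 4.9) — d to each: Station 1:27.5, Station 2:20.3, Station 3:9.4, Station 4:23.4, Station 5:21.8, Station 6:5.2, Station 7:5.6 → nearest is Station 6
0 of the 4 points have Station 7 as nearest.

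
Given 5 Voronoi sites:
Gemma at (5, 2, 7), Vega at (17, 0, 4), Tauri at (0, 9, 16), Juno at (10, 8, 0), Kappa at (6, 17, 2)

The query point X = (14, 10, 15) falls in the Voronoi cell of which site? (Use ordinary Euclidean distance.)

Tauri

Since √ is increasing, it suffices to compare squared distances:
d²(X, Gemma) = (14−5)² + (10−2)² + (15−7)² = 81 + 64 + 64 = 209
d²(X, Vega) = (14−17)² + (10−0)² + (15−4)² = 9 + 100 + 121 = 230
d²(X, Tauri) = (14−0)² + (10−9)² + (15−16)² = 196 + 1 + 1 = 198
d²(X, Juno) = (14−10)² + (10−8)² + (15−0)² = 16 + 4 + 225 = 245
d²(X, Kappa) = (14−6)² + (10−17)² + (15−2)² = 64 + 49 + 169 = 282
Minimum is at Tauri.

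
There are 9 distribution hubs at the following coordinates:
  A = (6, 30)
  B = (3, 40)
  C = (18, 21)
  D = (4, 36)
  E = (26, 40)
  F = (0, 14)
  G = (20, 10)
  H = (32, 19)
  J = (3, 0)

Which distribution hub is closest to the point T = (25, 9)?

G

Compare squared distances (the ordering matches that of the actual distances):
|TA|² = (25−6)² + (9−30)² = 361 + 441 = 802
|TB|² = (25−3)² + (9−40)² = 484 + 961 = 1445
|TC|² = (25−18)² + (9−21)² = 49 + 144 = 193
|TD|² = (25−4)² + (9−36)² = 441 + 729 = 1170
|TE|² = (25−26)² + (9−40)² = 1 + 961 = 962
|TF|² = (25−0)² + (9−14)² = 625 + 25 = 650
|TG|² = (25−20)² + (9−10)² = 25 + 1 = 26
|TH|² = (25−32)² + (9−19)² = 49 + 100 = 149
|TJ|² = (25−3)² + (9−0)² = 484 + 81 = 565
Minimum is at G.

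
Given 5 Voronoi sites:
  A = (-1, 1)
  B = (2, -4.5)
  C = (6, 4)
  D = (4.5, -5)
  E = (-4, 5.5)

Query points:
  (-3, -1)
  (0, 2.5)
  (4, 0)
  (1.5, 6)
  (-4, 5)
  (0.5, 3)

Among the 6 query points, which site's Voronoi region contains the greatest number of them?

A

(-3, -1) — d² to each: A:8, B:37.25, C:106, D:72.25, E:43.25 → nearest is A
(0, 2.5) — d² to each: A:3.25, B:53, C:38.25, D:76.5, E:25 → nearest is A
(4, 0) — d² to each: A:26, B:24.25, C:20, D:25.25, E:94.25 → nearest is C
(1.5, 6) — d² to each: A:31.25, B:110.5, C:24.25, D:130, E:30.5 → nearest is C
(-4, 5) — d² to each: A:25, B:126.25, C:101, D:172.25, E:0.25 → nearest is E
(0.5, 3) — d² to each: A:6.25, B:58.5, C:31.25, D:80, E:26.5 → nearest is A
Tally — A:3, C:2, E:1. A captures the most (3).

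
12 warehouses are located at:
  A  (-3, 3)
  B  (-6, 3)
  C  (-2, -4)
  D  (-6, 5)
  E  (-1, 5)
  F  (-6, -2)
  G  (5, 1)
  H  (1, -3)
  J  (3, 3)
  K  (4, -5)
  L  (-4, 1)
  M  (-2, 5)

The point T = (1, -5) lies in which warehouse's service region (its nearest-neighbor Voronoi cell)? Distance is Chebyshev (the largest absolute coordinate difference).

H

d(T,A) = max(4, 8) = 8
d(T,B) = max(7, 8) = 8
d(T,C) = max(3, 1) = 3
d(T,D) = max(7, 10) = 10
d(T,E) = max(2, 10) = 10
d(T,F) = max(7, 3) = 7
d(T,G) = max(4, 6) = 6
d(T,H) = max(0, 2) = 2
d(T,J) = max(2, 8) = 8
d(T,K) = max(3, 0) = 3
d(T,L) = max(5, 6) = 6
d(T,M) = max(3, 10) = 10
The smallest is to H, so T lies in the Voronoi region of H.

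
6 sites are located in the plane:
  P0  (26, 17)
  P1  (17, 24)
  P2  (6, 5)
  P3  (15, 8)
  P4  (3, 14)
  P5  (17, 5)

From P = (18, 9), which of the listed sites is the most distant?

P4

Squared Euclidean distances:
|PP0|² = 64 + 64 = 128
|PP1|² = 1 + 225 = 226
|PP2|² = 144 + 16 = 160
|PP3|² = 9 + 1 = 10
|PP4|² = 225 + 25 = 250
|PP5|² = 1 + 16 = 17
The largest is to P4.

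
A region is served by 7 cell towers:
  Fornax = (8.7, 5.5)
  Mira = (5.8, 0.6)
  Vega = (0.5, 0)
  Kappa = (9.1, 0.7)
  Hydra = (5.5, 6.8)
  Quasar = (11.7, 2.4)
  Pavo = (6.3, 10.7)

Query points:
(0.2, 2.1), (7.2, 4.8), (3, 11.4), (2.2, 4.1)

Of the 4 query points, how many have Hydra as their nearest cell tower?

1

(0.2, 2.1) — d² to each: Fornax:83.81, Mira:33.61, Vega:4.5, Kappa:81.17, Hydra:50.18, Quasar:132.34, Pavo:111.17 → nearest is Vega
(7.2, 4.8) — d² to each: Fornax:2.74, Mira:19.6, Vega:67.93, Kappa:20.42, Hydra:6.89, Quasar:26.01, Pavo:35.62 → nearest is Fornax
(3, 11.4) — d² to each: Fornax:67.3, Mira:124.48, Vega:136.21, Kappa:151.7, Hydra:27.41, Quasar:156.69, Pavo:11.38 → nearest is Pavo
(2.2, 4.1) — d² to each: Fornax:44.21, Mira:25.21, Vega:19.7, Kappa:59.17, Hydra:18.18, Quasar:93.14, Pavo:60.37 → nearest is Hydra
1 of the 4 points has Hydra as nearest.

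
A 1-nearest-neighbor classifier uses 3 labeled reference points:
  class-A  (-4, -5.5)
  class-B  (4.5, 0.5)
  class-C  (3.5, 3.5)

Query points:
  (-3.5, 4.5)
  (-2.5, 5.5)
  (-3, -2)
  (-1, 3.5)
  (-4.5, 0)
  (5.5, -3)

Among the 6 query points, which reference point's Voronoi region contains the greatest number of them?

class-C

(-3.5, 4.5) — d² to each: class-A:100.25, class-B:80, class-C:50 → nearest is class-C
(-2.5, 5.5) — d² to each: class-A:123.25, class-B:74, class-C:40 → nearest is class-C
(-3, -2) — d² to each: class-A:13.25, class-B:62.5, class-C:72.5 → nearest is class-A
(-1, 3.5) — d² to each: class-A:90, class-B:39.25, class-C:20.25 → nearest is class-C
(-4.5, 0) — d² to each: class-A:30.5, class-B:81.25, class-C:76.25 → nearest is class-A
(5.5, -3) — d² to each: class-A:96.5, class-B:13.25, class-C:46.25 → nearest is class-B
Tally — class-A:2, class-B:1, class-C:3. class-C captures the most (3).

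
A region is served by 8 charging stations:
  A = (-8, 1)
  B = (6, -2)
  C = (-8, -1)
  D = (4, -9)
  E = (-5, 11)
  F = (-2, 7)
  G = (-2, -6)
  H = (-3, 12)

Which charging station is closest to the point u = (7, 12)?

Compare squared distances (the ordering matches that of the actual distances):
|uA|² = 225 + 121 = 346
|uB|² = 1 + 196 = 197
|uC|² = 225 + 169 = 394
|uD|² = 9 + 441 = 450
|uE|² = 144 + 1 = 145
|uF|² = 81 + 25 = 106
|uG|² = 81 + 324 = 405
|uH|² = 100 + 0 = 100
H is nearest.

H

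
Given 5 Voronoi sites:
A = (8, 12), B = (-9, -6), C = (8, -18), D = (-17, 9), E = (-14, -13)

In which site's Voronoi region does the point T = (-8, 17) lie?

Since √ is increasing, it suffices to compare squared distances:
|TA|² = 256 + 25 = 281
|TB|² = 1 + 529 = 530
|TC|² = 256 + 1225 = 1481
|TD|² = 81 + 64 = 145
|TE|² = 36 + 900 = 936
Minimum is at D.

D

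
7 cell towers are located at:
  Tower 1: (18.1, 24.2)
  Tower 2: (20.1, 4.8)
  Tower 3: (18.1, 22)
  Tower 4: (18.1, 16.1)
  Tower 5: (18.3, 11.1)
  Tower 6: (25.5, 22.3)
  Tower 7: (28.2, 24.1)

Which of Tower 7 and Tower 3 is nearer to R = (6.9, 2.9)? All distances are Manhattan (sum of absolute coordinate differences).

d(R, Tower 7) = |6.9−28.2| + |2.9−24.1| = 21.3 + 21.2 = 42.5
d(R, Tower 3) = |6.9−18.1| + |2.9−22| = 11.2 + 19.1 = 30.3
42.5 > 30.3, so Tower 3 is closer.

Tower 3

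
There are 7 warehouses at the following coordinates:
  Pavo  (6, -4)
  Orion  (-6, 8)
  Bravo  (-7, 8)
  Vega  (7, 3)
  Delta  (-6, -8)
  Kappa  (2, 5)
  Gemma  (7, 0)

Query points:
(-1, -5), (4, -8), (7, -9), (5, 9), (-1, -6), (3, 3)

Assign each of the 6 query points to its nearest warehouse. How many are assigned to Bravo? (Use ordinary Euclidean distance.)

0

(-1, -5) — d² to each: Pavo:50, Orion:194, Bravo:205, Vega:128, Delta:34, Kappa:109, Gemma:89 → nearest is Delta
(4, -8) — d² to each: Pavo:20, Orion:356, Bravo:377, Vega:130, Delta:100, Kappa:173, Gemma:73 → nearest is Pavo
(7, -9) — d² to each: Pavo:26, Orion:458, Bravo:485, Vega:144, Delta:170, Kappa:221, Gemma:81 → nearest is Pavo
(5, 9) — d² to each: Pavo:170, Orion:122, Bravo:145, Vega:40, Delta:410, Kappa:25, Gemma:85 → nearest is Kappa
(-1, -6) — d² to each: Pavo:53, Orion:221, Bravo:232, Vega:145, Delta:29, Kappa:130, Gemma:100 → nearest is Delta
(3, 3) — d² to each: Pavo:58, Orion:106, Bravo:125, Vega:16, Delta:202, Kappa:5, Gemma:25 → nearest is Kappa
0 of the 6 points have Bravo as nearest.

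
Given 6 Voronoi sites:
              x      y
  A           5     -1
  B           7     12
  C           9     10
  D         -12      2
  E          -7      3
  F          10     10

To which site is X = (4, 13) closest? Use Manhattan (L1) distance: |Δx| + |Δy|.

B

d(X,A) = |4−5| + |13−(-1)| = 1 + 14 = 15
d(X,B) = |4−7| + |13−12| = 3 + 1 = 4
d(X,C) = |4−9| + |13−10| = 5 + 3 = 8
d(X,D) = |4−(-12)| + |13−2| = 16 + 11 = 27
d(X,E) = |4−(-7)| + |13−3| = 11 + 10 = 21
d(X,F) = |4−10| + |13−10| = 6 + 3 = 9
Minimum is at B.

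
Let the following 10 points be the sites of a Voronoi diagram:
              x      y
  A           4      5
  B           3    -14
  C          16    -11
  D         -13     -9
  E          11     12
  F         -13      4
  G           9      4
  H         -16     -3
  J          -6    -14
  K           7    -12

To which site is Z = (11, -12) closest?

Since √ is increasing, it suffices to compare squared distances:
|ZA|² = 49 + 289 = 338
|ZB|² = 64 + 4 = 68
|ZC|² = 25 + 1 = 26
|ZD|² = 576 + 9 = 585
|ZE|² = 0 + 576 = 576
|ZF|² = 576 + 256 = 832
|ZG|² = 4 + 256 = 260
|ZH|² = 729 + 81 = 810
|ZJ|² = 289 + 4 = 293
|ZK|² = 16 + 0 = 16
K is nearest.

K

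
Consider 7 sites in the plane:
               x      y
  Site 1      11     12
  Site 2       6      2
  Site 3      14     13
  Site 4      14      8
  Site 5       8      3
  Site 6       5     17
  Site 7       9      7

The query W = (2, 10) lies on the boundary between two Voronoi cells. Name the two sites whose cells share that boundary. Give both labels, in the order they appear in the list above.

Squared distances from W to each site:
d²(W, Site 1) = (2−11)² + (10−12)² = 81 + 4 = 85
d²(W, Site 2) = (2−6)² + (10−2)² = 16 + 64 = 80
d²(W, Site 3) = (2−14)² + (10−13)² = 144 + 9 = 153
d²(W, Site 4) = (2−14)² + (10−8)² = 144 + 4 = 148
d²(W, Site 5) = (2−8)² + (10−3)² = 36 + 49 = 85
d²(W, Site 6) = (2−5)² + (10−17)² = 9 + 49 = 58
d²(W, Site 7) = (2−9)² + (10−7)² = 49 + 9 = 58
W is equidistant from Site 6 and Site 7 (both at squared distance 58), and every other site is strictly farther — so W lies on the Site 6–Site 7 Voronoi edge.

Site 6 and Site 7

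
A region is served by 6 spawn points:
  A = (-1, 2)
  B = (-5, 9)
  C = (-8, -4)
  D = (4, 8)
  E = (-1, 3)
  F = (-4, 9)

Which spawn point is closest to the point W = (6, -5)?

A

Compare squared distances (the ordering matches that of the actual distances):
|WA|² = 49 + 49 = 98
|WB|² = 121 + 196 = 317
|WC|² = 196 + 1 = 197
|WD|² = 4 + 169 = 173
|WE|² = 49 + 64 = 113
|WF|² = 100 + 196 = 296
Minimum is at A.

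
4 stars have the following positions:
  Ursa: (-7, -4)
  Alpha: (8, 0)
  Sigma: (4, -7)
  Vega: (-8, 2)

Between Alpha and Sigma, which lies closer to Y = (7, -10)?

Sigma

Compare squared distances:
d²(Y, Alpha) = (7−8)² + (-10−0)² = 1 + 100 = 101
d²(Y, Sigma) = (7−4)² + (-10−(-7))² = 9 + 9 = 18
101 > 18, so Sigma is closer.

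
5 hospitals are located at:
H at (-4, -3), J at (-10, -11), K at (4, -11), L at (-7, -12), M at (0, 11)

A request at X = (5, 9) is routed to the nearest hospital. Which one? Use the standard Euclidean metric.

Compare squared distances (the ordering matches that of the actual distances):
|XH|² = (5−(-4))² + (9−(-3))² = 81 + 144 = 225
|XJ|² = (5−(-10))² + (9−(-11))² = 225 + 400 = 625
|XK|² = (5−4)² + (9−(-11))² = 1 + 400 = 401
|XL|² = (5−(-7))² + (9−(-12))² = 144 + 441 = 585
|XM|² = (5−0)² + (9−11)² = 25 + 4 = 29
The smallest is to M, so X lies in the Voronoi region of M.

M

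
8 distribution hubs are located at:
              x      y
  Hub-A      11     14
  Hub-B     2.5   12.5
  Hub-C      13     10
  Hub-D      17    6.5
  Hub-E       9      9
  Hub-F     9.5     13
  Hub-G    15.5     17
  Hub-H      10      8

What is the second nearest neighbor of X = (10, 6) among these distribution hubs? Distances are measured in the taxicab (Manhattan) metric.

Hub-E

d(X, Hub-A) = |10−11| + |6−14| = 1 + 8 = 9
d(X, Hub-B) = |10−2.5| + |6−12.5| = 7.5 + 6.5 = 14
d(X, Hub-C) = |10−13| + |6−10| = 3 + 4 = 7
d(X, Hub-D) = |10−17| + |6−6.5| = 7 + 0.5 = 7.5
d(X, Hub-E) = |10−9| + |6−9| = 1 + 3 = 4
d(X, Hub-F) = |10−9.5| + |6−13| = 0.5 + 7 = 7.5
d(X, Hub-G) = |10−15.5| + |6−17| = 5.5 + 11 = 16.5
d(X, Hub-H) = |10−10| + |6−8| = 0 + 2 = 2
Sorted ascending: Hub-H, Hub-E, Hub-C, … — the second-nearest is Hub-E.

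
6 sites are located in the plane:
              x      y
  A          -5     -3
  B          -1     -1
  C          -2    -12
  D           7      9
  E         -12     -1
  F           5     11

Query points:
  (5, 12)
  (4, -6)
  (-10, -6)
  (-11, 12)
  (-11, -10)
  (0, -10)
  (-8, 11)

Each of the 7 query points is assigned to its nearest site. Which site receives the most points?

E

(5, 12) — d² to each: A:325, B:205, C:625, D:13, E:458, F:1 → nearest is F
(4, -6) — d² to each: A:90, B:50, C:72, D:234, E:281, F:290 → nearest is B
(-10, -6) — d² to each: A:34, B:106, C:100, D:514, E:29, F:514 → nearest is E
(-11, 12) — d² to each: A:261, B:269, C:657, D:333, E:170, F:257 → nearest is E
(-11, -10) — d² to each: A:85, B:181, C:85, D:685, E:82, F:697 → nearest is E
(0, -10) — d² to each: A:74, B:82, C:8, D:410, E:225, F:466 → nearest is C
(-8, 11) — d² to each: A:205, B:193, C:565, D:229, E:160, F:169 → nearest is E
Tally — B:1, C:1, E:4, F:1. E captures the most (4).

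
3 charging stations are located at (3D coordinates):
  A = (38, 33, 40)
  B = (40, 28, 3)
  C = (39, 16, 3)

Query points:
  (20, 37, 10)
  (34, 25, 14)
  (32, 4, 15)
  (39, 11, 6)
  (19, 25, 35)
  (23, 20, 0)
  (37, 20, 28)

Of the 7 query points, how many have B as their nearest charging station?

(20, 37, 10) — d² to each: A:1240, B:530, C:851 → nearest is B
(34, 25, 14) — d² to each: A:756, B:166, C:227 → nearest is B
(32, 4, 15) — d² to each: A:1502, B:784, C:337 → nearest is C
(39, 11, 6) — d² to each: A:1641, B:299, C:34 → nearest is C
(19, 25, 35) — d² to each: A:450, B:1474, C:1505 → nearest is A
(23, 20, 0) — d² to each: A:1994, B:362, C:281 → nearest is C
(37, 20, 28) — d² to each: A:314, B:698, C:645 → nearest is A
2 of the 7 points have B as nearest.

2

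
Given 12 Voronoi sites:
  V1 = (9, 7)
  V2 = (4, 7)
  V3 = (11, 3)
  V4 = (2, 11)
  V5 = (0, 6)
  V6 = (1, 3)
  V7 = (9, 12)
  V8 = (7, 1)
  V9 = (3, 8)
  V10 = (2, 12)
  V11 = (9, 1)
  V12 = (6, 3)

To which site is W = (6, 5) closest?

Compare squared distances (the ordering matches that of the actual distances):
|WV1|² = (6−9)² + (5−7)² = 9 + 4 = 13
|WV2|² = (6−4)² + (5−7)² = 4 + 4 = 8
|WV3|² = (6−11)² + (5−3)² = 25 + 4 = 29
|WV4|² = (6−2)² + (5−11)² = 16 + 36 = 52
|WV5|² = (6−0)² + (5−6)² = 36 + 1 = 37
|WV6|² = (6−1)² + (5−3)² = 25 + 4 = 29
|WV7|² = (6−9)² + (5−12)² = 9 + 49 = 58
|WV8|² = (6−7)² + (5−1)² = 1 + 16 = 17
|WV9|² = (6−3)² + (5−8)² = 9 + 9 = 18
d²(W, V10) = (6−2)² + (5−12)² = 16 + 49 = 65
d²(W, V11) = (6−9)² + (5−1)² = 9 + 16 = 25
d²(W, V12) = (6−6)² + (5−3)² = 0 + 4 = 4
V12 is nearest.

V12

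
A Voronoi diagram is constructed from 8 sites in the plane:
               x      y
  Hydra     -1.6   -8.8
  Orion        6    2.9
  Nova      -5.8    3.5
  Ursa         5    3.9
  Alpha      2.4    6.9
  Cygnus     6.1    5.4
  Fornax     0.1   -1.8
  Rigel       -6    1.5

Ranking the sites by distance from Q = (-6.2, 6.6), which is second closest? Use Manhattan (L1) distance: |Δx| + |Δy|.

d(Q, Hydra) = 4.6 + 15.4 = 20
d(Q, Orion) = 12.2 + 3.7 = 15.9
d(Q, Nova) = 0.4 + 3.1 = 3.5
d(Q, Ursa) = 11.2 + 2.7 = 13.9
d(Q, Alpha) = 8.6 + 0.3 = 8.9
d(Q, Cygnus) = 12.3 + 1.2 = 13.5
d(Q, Fornax) = 6.3 + 8.4 = 14.7
d(Q, Rigel) = 0.2 + 5.1 = 5.3
Sorted ascending: Nova, Rigel, Alpha, … — the second-nearest is Rigel.

Rigel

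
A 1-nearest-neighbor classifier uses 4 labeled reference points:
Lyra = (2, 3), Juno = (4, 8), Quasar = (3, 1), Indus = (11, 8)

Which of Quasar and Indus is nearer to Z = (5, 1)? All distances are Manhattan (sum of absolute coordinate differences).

d(Z, Quasar) = |5−3| + |1−1| = 2 + 0 = 2
d(Z, Indus) = |5−11| + |1−8| = 6 + 7 = 13
2 < 13, so Quasar is closer.

Quasar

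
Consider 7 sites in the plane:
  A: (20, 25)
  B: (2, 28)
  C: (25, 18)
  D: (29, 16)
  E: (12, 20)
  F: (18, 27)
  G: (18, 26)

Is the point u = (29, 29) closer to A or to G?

Compare squared distances:
|uA|² = (29−20)² + (29−25)² = 81 + 16 = 97
|uG|² = (29−18)² + (29−26)² = 121 + 9 = 130
97 < 130, so A is closer.

A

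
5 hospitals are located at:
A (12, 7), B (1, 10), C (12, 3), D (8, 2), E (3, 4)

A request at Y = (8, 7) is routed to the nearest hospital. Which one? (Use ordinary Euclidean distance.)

A

Since √ is increasing, it suffices to compare squared distances:
|YA|² = 16 + 0 = 16
|YB|² = 49 + 9 = 58
|YC|² = 16 + 16 = 32
|YD|² = 0 + 25 = 25
|YE|² = 25 + 9 = 34
The smallest is to A, so Y lies in the Voronoi region of A.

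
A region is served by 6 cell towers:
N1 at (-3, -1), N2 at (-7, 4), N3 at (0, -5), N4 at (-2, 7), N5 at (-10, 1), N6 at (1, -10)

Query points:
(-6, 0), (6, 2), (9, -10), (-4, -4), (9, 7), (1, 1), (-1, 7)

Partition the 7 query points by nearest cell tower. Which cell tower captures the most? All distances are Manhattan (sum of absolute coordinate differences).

N1

(-6, 0) — d to each: N1:4, N2:5, N3:11, N4:11, N5:5, N6:17 → nearest is N1
(6, 2) — d to each: N1:12, N2:15, N3:13, N4:13, N5:17, N6:17 → nearest is N1
(9, -10) — d to each: N1:21, N2:30, N3:14, N4:28, N5:30, N6:8 → nearest is N6
(-4, -4) — d to each: N1:4, N2:11, N3:5, N4:13, N5:11, N6:11 → nearest is N1
(9, 7) — d to each: N1:20, N2:19, N3:21, N4:11, N5:25, N6:25 → nearest is N4
(1, 1) — d to each: N1:6, N2:11, N3:7, N4:9, N5:11, N6:11 → nearest is N1
(-1, 7) — d to each: N1:10, N2:9, N3:13, N4:1, N5:15, N6:19 → nearest is N4
Tally — N1:4, N4:2, N6:1. N1 captures the most (4).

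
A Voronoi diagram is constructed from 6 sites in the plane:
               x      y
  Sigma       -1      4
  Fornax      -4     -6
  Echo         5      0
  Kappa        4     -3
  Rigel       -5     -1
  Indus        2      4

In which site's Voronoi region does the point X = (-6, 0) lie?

Rigel

Squared Euclidean distances:
d²(X, Sigma) = (-6−(-1))² + (0−4)² = 25 + 16 = 41
d²(X, Fornax) = (-6−(-4))² + (0−(-6))² = 4 + 36 = 40
d²(X, Echo) = (-6−5)² + (0−0)² = 121 + 0 = 121
d²(X, Kappa) = (-6−4)² + (0−(-3))² = 100 + 9 = 109
d²(X, Rigel) = (-6−(-5))² + (0−(-1))² = 1 + 1 = 2
d²(X, Indus) = (-6−2)² + (0−4)² = 64 + 16 = 80
Minimum is at Rigel.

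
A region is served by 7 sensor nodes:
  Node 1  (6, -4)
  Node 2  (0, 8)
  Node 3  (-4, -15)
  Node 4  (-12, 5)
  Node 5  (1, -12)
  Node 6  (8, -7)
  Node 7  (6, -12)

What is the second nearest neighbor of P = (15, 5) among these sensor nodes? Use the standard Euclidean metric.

Node 6

Compare squared distances (the ordering matches that of the actual distances):
d²(P, Node 1) = (15−6)² + (5−(-4))² = 81 + 81 = 162
d²(P, Node 2) = (15−0)² + (5−8)² = 225 + 9 = 234
d²(P, Node 3) = (15−(-4))² + (5−(-15))² = 361 + 400 = 761
d²(P, Node 4) = (15−(-12))² + (5−5)² = 729 + 0 = 729
d²(P, Node 5) = (15−1)² + (5−(-12))² = 196 + 289 = 485
d²(P, Node 6) = (15−8)² + (5−(-7))² = 49 + 144 = 193
d²(P, Node 7) = (15−6)² + (5−(-12))² = 81 + 289 = 370
Sorted ascending: Node 1, Node 6, Node 2, … — the second-nearest is Node 6.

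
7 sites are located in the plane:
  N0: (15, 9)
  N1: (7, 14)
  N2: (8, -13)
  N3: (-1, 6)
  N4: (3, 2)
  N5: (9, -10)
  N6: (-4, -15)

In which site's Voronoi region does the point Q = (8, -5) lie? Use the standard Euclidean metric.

Since √ is increasing, it suffices to compare squared distances:
|QN0|² = (8−15)² + (-5−9)² = 49 + 196 = 245
|QN1|² = (8−7)² + (-5−14)² = 1 + 361 = 362
|QN2|² = (8−8)² + (-5−(-13))² = 0 + 64 = 64
|QN3|² = (8−(-1))² + (-5−6)² = 81 + 121 = 202
|QN4|² = (8−3)² + (-5−2)² = 25 + 49 = 74
|QN5|² = (8−9)² + (-5−(-10))² = 1 + 25 = 26
|QN6|² = (8−(-4))² + (-5−(-15))² = 144 + 100 = 244
N5 is nearest.

N5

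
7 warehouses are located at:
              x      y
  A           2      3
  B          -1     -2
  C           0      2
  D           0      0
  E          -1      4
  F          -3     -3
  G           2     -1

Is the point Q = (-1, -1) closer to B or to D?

Compare squared distances:
|QB|² = (-1−(-1))² + (-1−(-2))² = 0 + 1 = 1
|QD|² = (-1−0)² + (-1−0)² = 1 + 1 = 2
1 < 2, so B is closer.

B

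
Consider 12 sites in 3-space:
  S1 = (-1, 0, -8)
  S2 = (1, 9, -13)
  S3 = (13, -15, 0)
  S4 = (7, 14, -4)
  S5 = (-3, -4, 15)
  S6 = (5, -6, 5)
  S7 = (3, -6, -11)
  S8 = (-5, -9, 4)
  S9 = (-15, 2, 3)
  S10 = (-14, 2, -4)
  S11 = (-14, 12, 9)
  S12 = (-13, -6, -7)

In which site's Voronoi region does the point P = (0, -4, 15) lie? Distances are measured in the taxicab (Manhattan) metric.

d(P,S1) = 1 + 4 + 23 = 28
d(P,S2) = 1 + 13 + 28 = 42
d(P,S3) = 13 + 11 + 15 = 39
d(P,S4) = 7 + 18 + 19 = 44
d(P,S5) = 3 + 0 + 0 = 3
d(P,S6) = 5 + 2 + 10 = 17
d(P,S7) = 3 + 2 + 26 = 31
d(P,S8) = 5 + 5 + 11 = 21
d(P,S9) = 15 + 6 + 12 = 33
d(P, S10) = 14 + 6 + 19 = 39
d(P, S11) = 14 + 16 + 6 = 36
d(P, S12) = 13 + 2 + 22 = 37
S5 is nearest.

S5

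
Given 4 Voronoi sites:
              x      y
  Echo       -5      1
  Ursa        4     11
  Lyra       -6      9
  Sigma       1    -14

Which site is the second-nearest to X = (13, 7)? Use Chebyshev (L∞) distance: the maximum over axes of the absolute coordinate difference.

Echo

d(X, Echo) = max(18, 6) = 18
d(X, Ursa) = max(9, 4) = 9
d(X, Lyra) = max(19, 2) = 19
d(X, Sigma) = max(12, 21) = 21
Sorted ascending: Ursa, Echo, Lyra, … — the second-nearest is Echo.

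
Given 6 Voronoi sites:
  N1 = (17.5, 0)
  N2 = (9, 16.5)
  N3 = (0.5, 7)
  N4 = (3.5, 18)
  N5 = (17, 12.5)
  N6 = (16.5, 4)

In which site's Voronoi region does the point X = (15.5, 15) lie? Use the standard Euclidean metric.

N5

Since √ is increasing, it suffices to compare squared distances:
|XN1|² = (15.5−17.5)² + (15−0)² = 4 + 225 = 229
|XN2|² = (15.5−9)² + (15−16.5)² = 42.25 + 2.25 = 44.5
|XN3|² = (15.5−0.5)² + (15−7)² = 225 + 64 = 289
|XN4|² = (15.5−3.5)² + (15−18)² = 144 + 9 = 153
|XN5|² = (15.5−17)² + (15−12.5)² = 2.25 + 6.25 = 8.5
|XN6|² = (15.5−16.5)² + (15−4)² = 1 + 121 = 122
Minimum is at N5.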